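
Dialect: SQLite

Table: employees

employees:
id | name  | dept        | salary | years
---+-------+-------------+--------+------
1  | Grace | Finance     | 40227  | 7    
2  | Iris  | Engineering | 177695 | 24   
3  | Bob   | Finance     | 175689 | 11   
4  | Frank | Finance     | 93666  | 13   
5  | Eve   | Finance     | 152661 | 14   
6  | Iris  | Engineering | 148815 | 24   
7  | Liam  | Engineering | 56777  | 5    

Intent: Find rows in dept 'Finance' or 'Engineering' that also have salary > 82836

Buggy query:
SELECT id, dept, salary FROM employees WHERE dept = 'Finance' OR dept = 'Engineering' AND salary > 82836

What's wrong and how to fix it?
Bug: AND binds tighter than OR, so this parses as dept = 'Finance' OR (dept = 'Engineering' AND salary > 82836)

Fix: Add parentheses around the OR so the AND applies to both alternatives

Corrected query:
SELECT id, dept, salary FROM employees WHERE (dept = 'Finance' OR dept = 'Engineering') AND salary > 82836

Result:
id | dept        | salary
---+-------------+-------
2  | Engineering | 177695
3  | Finance     | 175689
4  | Finance     | 93666 
5  | Finance     | 152661
6  | Engineering | 148815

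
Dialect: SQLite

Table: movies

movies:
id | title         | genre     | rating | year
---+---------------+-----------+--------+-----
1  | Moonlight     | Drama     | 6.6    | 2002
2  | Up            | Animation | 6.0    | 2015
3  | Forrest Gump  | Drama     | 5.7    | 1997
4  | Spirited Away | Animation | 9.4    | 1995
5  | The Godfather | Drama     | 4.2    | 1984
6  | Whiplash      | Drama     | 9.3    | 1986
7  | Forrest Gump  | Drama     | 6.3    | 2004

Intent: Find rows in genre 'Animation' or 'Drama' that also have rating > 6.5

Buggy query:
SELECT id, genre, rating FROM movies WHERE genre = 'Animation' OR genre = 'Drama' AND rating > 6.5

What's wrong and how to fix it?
Bug: Without parentheses, AND is evaluated before OR, so the rating filter only applies to the 'Drama' branch

Fix: Group the OR with parentheses (or use IN), then AND the threshold

Corrected query:
SELECT id, genre, rating FROM movies WHERE (genre = 'Animation' OR genre = 'Drama') AND rating > 6.5

Result:
id | genre     | rating
---+-----------+-------
1  | Drama     | 6.6   
4  | Animation | 9.4   
6  | Drama     | 9.3   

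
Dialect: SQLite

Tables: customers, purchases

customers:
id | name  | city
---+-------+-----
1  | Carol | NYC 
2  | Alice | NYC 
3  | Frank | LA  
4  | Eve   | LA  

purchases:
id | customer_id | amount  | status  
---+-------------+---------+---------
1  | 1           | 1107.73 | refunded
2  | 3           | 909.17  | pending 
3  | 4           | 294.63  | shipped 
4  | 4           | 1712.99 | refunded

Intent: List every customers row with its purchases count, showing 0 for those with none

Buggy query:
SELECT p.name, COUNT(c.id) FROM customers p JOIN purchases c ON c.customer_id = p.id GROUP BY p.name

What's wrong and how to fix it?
Bug: An inner join excludes parents with zero children

Fix: Switch to LEFT JOIN to retain unmatched parent rows

Corrected query:
SELECT p.name, COUNT(c.id) FROM customers p LEFT JOIN purchases c ON c.customer_id = p.id GROUP BY p.name

Result:
name  | COUNT(c.id)
------+------------
Alice | 0          
Carol | 1          
Eve   | 2          
Frank | 1          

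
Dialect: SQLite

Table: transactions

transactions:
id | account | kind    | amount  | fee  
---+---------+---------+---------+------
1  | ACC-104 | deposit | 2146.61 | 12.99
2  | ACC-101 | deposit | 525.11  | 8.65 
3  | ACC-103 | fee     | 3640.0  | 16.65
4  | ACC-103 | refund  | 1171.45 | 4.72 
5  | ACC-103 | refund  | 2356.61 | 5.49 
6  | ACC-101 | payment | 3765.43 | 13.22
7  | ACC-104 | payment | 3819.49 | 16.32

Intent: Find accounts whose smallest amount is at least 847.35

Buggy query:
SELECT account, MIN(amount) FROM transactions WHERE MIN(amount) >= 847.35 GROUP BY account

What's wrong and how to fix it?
Bug: Aggregates like MIN are computed per group after WHERE runs

Fix: Replace WHERE with HAVING after the GROUP BY

Corrected query:
SELECT account, MIN(amount) FROM transactions GROUP BY account HAVING MIN(amount) >= 847.35

Result:
account | MIN(amount)
--------+------------
ACC-103 | 1171.45    
ACC-104 | 2146.61    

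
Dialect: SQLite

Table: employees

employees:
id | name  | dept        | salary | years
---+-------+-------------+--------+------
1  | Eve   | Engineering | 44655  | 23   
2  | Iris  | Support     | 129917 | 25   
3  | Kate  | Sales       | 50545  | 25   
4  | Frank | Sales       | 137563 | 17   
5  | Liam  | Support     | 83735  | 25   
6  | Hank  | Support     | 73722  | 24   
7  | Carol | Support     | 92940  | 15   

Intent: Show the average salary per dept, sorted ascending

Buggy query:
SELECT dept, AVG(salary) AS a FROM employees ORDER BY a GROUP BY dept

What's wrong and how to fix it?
Bug: ORDER BY appears before GROUP BY; SQL clause order requires GROUP BY first

Fix: Move ORDER BY to the end, after GROUP BY

Corrected query:
SELECT dept, AVG(salary) AS a FROM employees GROUP BY dept ORDER BY a

Result:
dept        | a      
------------+--------
Engineering | 44655  
Sales       | 94054  
Support     | 95078.5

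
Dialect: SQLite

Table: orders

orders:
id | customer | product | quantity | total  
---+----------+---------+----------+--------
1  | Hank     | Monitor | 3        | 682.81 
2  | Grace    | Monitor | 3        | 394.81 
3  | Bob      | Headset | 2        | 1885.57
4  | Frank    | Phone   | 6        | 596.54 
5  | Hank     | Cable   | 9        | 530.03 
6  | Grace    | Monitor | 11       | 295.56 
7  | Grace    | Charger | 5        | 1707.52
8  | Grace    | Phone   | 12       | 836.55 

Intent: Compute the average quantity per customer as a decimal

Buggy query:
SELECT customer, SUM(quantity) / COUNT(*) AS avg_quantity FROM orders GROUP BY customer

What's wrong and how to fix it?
Bug: SUM(quantity) and COUNT(*) are both integers; the division truncates the fractional part

Fix: Cast one side to REAL so the division keeps the fractional part

Corrected query:
SELECT customer, SUM(quantity) * 1.0 / COUNT(*) AS avg_quantity FROM orders GROUP BY customer

Result:
customer | avg_quantity
---------+-------------
Bob      | 2           
Frank    | 6           
Grace    | 7.75        
Hank     | 6           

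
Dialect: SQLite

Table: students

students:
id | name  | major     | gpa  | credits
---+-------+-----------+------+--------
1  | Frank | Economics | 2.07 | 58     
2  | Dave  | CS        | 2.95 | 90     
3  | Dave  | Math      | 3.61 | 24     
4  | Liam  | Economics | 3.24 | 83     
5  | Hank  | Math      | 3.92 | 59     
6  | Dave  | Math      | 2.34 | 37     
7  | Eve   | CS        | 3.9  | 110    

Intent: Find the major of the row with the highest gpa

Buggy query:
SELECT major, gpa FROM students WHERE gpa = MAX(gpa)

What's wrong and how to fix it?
Bug: WHERE is evaluated per row; an aggregate over the whole table isn't defined there

Fix: Wrap MAX in a scalar subquery so WHERE compares against a single value

Corrected query:
SELECT major, gpa FROM students WHERE gpa = (SELECT MAX(gpa) FROM students)

Result:
major | gpa 
------+-----
Math  | 3.92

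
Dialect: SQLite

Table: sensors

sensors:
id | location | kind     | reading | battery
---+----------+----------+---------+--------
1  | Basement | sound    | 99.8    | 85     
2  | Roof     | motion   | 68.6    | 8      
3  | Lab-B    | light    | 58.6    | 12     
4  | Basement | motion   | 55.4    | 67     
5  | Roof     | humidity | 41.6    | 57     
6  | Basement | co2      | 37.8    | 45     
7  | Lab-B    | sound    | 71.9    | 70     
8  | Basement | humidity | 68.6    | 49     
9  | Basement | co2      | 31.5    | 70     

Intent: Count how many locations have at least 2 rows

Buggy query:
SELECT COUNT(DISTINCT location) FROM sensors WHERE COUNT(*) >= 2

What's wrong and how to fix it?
Bug: COUNT(*) cannot appear in WHERE; the per-group count doesn't exist yet

Fix: Use a subquery that GROUPs and filters with HAVING, then count its rows

Corrected query:
SELECT COUNT(*) FROM (SELECT location FROM sensors GROUP BY location HAVING COUNT(*) >= 2)

Result:
COUNT(*)
--------
3       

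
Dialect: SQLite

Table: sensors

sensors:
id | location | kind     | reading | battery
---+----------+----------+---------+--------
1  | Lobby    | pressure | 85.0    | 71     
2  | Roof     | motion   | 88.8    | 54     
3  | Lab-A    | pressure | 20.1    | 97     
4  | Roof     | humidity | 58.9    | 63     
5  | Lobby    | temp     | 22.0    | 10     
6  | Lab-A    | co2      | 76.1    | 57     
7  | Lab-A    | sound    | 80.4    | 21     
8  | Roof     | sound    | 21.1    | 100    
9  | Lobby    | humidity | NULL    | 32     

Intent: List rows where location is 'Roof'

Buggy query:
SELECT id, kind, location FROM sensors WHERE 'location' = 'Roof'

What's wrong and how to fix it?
Bug: 'location' in single quotes is a string literal, not the column; the comparison is literal-vs-literal and never true

Fix: Reference the column as location without single quotes

Corrected query:
SELECT id, kind, location FROM sensors WHERE location = 'Roof'

Result:
id | kind     | location
---+----------+---------
2  | motion   | Roof    
4  | humidity | Roof    
8  | sound    | Roof    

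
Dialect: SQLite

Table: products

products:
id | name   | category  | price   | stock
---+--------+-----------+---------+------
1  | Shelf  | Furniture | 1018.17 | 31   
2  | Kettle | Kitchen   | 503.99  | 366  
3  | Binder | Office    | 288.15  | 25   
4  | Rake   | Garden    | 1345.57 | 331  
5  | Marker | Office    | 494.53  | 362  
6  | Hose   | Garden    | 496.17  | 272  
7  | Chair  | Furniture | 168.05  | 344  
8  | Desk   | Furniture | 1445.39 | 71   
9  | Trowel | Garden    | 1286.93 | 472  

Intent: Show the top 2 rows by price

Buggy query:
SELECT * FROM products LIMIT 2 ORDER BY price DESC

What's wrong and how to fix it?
Bug: ORDER BY cannot follow LIMIT; LIMIT is the final clause

Fix: Sort with ORDER BY, then apply LIMIT

Corrected query:
SELECT * FROM products ORDER BY price DESC LIMIT 2

Result:
id | name | category  | price   | stock
---+------+-----------+---------+------
8  | Desk | Furniture | 1445.39 | 71   
4  | Rake | Garden    | 1345.57 | 331  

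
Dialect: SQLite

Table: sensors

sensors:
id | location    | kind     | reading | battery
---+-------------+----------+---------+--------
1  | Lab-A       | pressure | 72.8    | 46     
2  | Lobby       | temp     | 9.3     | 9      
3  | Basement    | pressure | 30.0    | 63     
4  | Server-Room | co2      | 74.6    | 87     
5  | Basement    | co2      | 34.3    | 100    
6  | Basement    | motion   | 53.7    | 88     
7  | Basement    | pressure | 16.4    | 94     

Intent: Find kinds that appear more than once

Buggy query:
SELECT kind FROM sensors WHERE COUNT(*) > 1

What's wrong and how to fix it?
Bug: WHERE can't reference COUNT(*); aggregates are computed after WHERE

Fix: Group first, then use HAVING for the count condition

Corrected query:
SELECT kind FROM sensors GROUP BY kind HAVING COUNT(*) > 1

Result:
kind    
--------
co2     
pressure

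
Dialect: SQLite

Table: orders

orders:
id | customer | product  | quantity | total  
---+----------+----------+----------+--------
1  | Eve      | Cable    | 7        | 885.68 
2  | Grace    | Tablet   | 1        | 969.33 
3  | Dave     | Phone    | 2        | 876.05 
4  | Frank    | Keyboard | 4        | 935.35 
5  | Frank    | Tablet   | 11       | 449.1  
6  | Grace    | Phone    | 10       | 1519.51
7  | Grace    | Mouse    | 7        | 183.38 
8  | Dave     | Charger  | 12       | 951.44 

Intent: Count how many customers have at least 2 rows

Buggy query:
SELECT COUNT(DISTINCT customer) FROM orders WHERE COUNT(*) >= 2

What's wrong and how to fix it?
Bug: WHERE filters individual rows, not groups, so a group-level COUNT is invalid there

Fix: Group first with HAVING COUNT(*) >= 2, then COUNT the resulting groups

Corrected query:
SELECT COUNT(*) FROM (SELECT customer FROM orders GROUP BY customer HAVING COUNT(*) >= 2)

Result:
COUNT(*)
--------
3       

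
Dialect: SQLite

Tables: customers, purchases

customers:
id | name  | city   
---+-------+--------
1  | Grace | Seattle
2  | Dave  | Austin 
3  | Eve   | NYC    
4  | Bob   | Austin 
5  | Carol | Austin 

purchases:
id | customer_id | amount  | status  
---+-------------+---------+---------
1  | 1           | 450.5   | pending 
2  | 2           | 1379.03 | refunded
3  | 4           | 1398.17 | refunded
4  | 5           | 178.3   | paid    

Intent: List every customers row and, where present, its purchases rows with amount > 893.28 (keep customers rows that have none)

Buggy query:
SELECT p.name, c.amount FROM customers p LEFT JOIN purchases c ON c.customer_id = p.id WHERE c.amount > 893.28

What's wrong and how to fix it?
Bug: A WHERE condition on the right-hand table after LEFT JOIN drops unmatched parents

Fix: Put 'c.amount > 893.28' in the JOIN's ON clause instead of WHERE

Corrected query:
SELECT p.name, c.amount FROM customers p LEFT JOIN purchases c ON c.customer_id = p.id AND c.amount > 893.28

Result:
name  | amount 
------+--------
Grace | NULL   
Dave  | 1379.03
Eve   | NULL   
Bob   | 1398.17
Carol | NULL   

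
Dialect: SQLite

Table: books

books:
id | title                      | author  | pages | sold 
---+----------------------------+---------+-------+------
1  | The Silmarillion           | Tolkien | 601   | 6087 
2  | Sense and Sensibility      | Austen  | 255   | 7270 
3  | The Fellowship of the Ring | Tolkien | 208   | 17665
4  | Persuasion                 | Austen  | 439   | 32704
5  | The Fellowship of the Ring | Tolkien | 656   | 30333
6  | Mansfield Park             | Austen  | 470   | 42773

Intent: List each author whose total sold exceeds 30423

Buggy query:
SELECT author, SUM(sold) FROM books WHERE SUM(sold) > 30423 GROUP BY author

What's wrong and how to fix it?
Bug: WHERE runs before GROUP BY, so aggregates aren't available there

Fix: Use HAVING (which filters groups after aggregation) instead of WHERE

Corrected query:
SELECT author, SUM(sold) FROM books GROUP BY author HAVING SUM(sold) > 30423

Result:
author  | SUM(sold)
--------+----------
Austen  | 82747    
Tolkien | 54085    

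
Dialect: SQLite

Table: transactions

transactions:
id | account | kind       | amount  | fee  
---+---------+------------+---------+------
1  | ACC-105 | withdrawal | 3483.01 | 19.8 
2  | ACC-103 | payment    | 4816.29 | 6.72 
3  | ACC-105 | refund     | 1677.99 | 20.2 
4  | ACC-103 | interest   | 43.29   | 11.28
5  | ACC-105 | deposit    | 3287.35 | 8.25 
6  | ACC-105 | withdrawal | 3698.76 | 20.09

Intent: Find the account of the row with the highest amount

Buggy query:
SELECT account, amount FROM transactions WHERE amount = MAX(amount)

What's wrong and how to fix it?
Bug: WHERE is evaluated per row; an aggregate over the whole table isn't defined there

Fix: Use a subquery: WHERE amount = (SELECT MAX(amount) FROM transactions)

Corrected query:
SELECT account, amount FROM transactions WHERE amount = (SELECT MAX(amount) FROM transactions)

Result:
account | amount 
--------+--------
ACC-103 | 4816.29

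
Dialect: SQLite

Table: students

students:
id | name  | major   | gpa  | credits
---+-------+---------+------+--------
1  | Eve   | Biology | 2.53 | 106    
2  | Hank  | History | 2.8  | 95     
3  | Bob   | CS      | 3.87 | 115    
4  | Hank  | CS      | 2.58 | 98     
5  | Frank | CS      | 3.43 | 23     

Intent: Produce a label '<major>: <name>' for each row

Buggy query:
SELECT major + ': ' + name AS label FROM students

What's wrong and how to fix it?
Bug: '+' is numeric addition; on text columns SQLite converts them to 0 instead of concatenating

Fix: Replace + with || to concatenate text

Corrected query:
SELECT major || ': ' || name AS label FROM students

Result:
label        
-------------
Biology: Eve 
History: Hank
CS: Bob      
CS: Hank     
CS: Frank    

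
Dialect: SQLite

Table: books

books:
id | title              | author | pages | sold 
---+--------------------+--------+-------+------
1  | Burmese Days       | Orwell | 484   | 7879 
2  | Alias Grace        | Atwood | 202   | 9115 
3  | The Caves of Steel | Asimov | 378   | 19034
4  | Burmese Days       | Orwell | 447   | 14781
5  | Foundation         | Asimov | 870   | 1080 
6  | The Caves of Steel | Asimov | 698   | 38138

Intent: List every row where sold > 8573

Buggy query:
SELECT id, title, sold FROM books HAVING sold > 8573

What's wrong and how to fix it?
Bug: HAVING filters the output of aggregation, but this query has no GROUP BY and no aggregate functions, so SQLite rejects it (HAVING clause on a non-aggregate query); the condition here is per row

Fix: Replace HAVING with WHERE since the condition applies to individual rows

Corrected query:
SELECT id, title, sold FROM books WHERE sold > 8573

Result:
id | title              | sold 
---+--------------------+------
2  | Alias Grace        | 9115 
3  | The Caves of Steel | 19034
4  | Burmese Days       | 14781
6  | The Caves of Steel | 38138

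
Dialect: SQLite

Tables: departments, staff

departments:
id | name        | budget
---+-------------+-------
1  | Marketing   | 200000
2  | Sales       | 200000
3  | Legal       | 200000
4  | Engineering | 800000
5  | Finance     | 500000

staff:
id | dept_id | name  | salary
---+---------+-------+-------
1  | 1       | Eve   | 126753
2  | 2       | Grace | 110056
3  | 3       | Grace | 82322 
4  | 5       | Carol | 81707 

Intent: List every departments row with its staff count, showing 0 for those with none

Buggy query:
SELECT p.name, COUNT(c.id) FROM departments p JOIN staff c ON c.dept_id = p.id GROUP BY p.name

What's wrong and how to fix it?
Bug: INNER JOIN drops departments rows that have no matching staff rows

Fix: Use LEFT JOIN so parents without children still appear (COUNT(c.id) gives 0)

Corrected query:
SELECT p.name, COUNT(c.id) FROM departments p LEFT JOIN staff c ON c.dept_id = p.id GROUP BY p.name

Result:
name        | COUNT(c.id)
------------+------------
Engineering | 0          
Finance     | 1          
Legal       | 1          
Marketing   | 1          
Sales       | 1          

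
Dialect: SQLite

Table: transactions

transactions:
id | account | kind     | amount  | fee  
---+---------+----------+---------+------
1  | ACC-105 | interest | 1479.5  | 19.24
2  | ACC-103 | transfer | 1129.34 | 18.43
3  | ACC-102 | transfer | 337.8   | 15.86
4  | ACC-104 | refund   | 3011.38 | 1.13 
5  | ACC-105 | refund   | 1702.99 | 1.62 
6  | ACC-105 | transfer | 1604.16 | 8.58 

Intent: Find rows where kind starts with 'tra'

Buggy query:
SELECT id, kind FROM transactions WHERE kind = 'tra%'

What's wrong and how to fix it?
Bug: '=' compares the literal string including the % character; pattern matching needs LIKE

Fix: Use LIKE for wildcard pattern matching

Corrected query:
SELECT id, kind FROM transactions WHERE kind LIKE 'tra%'

Result:
id | kind    
---+---------
2  | transfer
3  | transfer
6  | transfer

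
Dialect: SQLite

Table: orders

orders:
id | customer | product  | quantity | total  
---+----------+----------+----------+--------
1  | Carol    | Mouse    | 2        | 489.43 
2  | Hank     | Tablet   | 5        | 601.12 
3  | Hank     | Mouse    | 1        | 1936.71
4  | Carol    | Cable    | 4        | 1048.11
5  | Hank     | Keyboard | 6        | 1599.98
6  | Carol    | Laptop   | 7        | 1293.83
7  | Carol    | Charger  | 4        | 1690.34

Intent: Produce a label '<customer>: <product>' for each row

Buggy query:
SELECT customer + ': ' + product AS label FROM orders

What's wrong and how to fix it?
Bug: '+' is numeric addition; on text columns SQLite converts them to 0 instead of concatenating

Fix: Replace + with || to concatenate text

Corrected query:
SELECT customer || ': ' || product AS label FROM orders

Result:
label         
--------------
Carol: Mouse  
Hank: Tablet  
Hank: Mouse   
Carol: Cable  
Hank: Keyboard
Carol: Laptop 
Carol: Charger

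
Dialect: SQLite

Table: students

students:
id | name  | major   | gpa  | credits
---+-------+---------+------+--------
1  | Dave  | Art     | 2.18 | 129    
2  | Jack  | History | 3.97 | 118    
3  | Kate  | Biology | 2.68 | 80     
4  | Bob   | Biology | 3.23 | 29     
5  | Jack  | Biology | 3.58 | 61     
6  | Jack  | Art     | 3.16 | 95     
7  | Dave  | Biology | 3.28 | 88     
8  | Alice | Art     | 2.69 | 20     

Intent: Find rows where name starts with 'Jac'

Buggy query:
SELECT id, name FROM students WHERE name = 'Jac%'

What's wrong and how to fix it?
Bug: '=' compares the literal string including the % character; pattern matching needs LIKE

Fix: Use LIKE for wildcard pattern matching

Corrected query:
SELECT id, name FROM students WHERE name LIKE 'Jac%'

Result:
id | name
---+-----
2  | Jack
5  | Jack
6  | Jack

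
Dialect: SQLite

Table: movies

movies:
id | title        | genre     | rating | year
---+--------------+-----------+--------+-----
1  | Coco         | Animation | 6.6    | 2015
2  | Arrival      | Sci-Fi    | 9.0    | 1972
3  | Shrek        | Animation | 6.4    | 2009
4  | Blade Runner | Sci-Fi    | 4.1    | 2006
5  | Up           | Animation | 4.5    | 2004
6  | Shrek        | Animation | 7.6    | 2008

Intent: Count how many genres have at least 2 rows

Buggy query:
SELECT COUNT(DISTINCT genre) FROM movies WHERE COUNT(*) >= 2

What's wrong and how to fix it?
Bug: COUNT(*) cannot appear in WHERE; the per-group count doesn't exist yet

Fix: Group first with HAVING COUNT(*) >= 2, then COUNT the resulting groups

Corrected query:
SELECT COUNT(*) FROM (SELECT genre FROM movies GROUP BY genre HAVING COUNT(*) >= 2)

Result:
COUNT(*)
--------
2       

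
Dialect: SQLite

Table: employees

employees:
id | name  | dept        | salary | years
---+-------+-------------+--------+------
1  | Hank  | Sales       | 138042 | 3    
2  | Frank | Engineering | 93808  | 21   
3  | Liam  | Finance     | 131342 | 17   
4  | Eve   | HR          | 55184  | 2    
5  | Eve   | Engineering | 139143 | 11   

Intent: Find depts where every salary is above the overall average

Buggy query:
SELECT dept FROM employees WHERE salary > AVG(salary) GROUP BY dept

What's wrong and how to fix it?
Bug: WHERE evaluates per row before aggregation, so AVG() is unavailable

Fix: Use a subquery for AVG and a HAVING MIN(...) filter so the condition holds for every row in the group

Corrected query:
SELECT dept FROM employees GROUP BY dept HAVING MIN(salary) > (SELECT AVG(salary) FROM employees)

Result:
dept   
-------
Finance
Sales  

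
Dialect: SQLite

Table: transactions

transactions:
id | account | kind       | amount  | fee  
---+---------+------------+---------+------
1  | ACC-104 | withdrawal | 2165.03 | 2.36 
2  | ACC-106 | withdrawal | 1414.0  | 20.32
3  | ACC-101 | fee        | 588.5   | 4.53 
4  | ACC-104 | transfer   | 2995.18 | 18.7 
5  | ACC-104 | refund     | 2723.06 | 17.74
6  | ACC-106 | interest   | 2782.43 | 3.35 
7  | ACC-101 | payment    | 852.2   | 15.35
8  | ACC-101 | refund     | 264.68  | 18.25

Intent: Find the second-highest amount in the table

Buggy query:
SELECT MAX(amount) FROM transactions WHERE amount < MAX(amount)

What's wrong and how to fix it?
Bug: The inner MAX is an aggregate inside WHERE, which is not allowed

Fix: Compute the overall MAX in a subquery, then take MAX of rows below it

Corrected query:
SELECT MAX(amount) FROM transactions WHERE amount < (SELECT MAX(amount) FROM transactions)

Result:
MAX(amount)
-----------
2782.43    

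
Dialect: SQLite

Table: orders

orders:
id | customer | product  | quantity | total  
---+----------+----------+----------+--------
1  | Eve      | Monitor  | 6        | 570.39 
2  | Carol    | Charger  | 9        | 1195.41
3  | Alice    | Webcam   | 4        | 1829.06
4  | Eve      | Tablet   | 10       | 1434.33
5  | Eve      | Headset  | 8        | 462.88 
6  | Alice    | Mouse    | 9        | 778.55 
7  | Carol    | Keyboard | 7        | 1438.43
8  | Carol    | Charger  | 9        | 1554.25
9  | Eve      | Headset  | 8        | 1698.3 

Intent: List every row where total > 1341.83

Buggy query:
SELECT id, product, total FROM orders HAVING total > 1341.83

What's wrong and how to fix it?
Bug: This is a non-aggregate query (no GROUP BY, no aggregates), so in SQLite the HAVING clause is invalid here; a row-level condition belongs in WHERE

Fix: Replace HAVING with WHERE since the condition applies to individual rows

Corrected query:
SELECT id, product, total FROM orders WHERE total > 1341.83

Result:
id | product  | total  
---+----------+--------
3  | Webcam   | 1829.06
4  | Tablet   | 1434.33
7  | Keyboard | 1438.43
8  | Charger  | 1554.25
9  | Headset  | 1698.3 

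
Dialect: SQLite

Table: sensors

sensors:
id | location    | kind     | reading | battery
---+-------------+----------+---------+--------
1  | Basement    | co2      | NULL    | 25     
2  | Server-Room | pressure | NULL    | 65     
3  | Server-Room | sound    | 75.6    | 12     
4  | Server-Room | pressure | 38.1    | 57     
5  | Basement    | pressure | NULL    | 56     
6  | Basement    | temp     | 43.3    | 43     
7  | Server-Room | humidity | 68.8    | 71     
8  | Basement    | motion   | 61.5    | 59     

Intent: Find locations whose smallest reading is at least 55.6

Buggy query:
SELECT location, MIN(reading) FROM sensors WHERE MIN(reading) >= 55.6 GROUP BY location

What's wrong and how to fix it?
Bug: Aggregates like MIN are computed per group after WHERE runs

Fix: Replace WHERE with HAVING after the GROUP BY

Corrected query:
SELECT location, MIN(reading) FROM sensors GROUP BY location HAVING MIN(reading) >= 55.6

Result:
(no rows)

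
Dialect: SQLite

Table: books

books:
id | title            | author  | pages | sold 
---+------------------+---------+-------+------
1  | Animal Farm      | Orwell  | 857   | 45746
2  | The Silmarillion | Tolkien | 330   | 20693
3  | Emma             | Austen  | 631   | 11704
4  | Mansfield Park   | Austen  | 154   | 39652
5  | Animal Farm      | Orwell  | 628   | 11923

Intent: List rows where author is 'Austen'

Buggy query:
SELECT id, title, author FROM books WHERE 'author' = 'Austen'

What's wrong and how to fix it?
Bug: Single quotes denote string literals in SQL; the column name is being compared as a constant string

Fix: Remove the quotes around the column name (or use double quotes for an identifier)

Corrected query:
SELECT id, title, author FROM books WHERE author = 'Austen'

Result:
id | title          | author
---+----------------+-------
3  | Emma           | Austen
4  | Mansfield Park | Austen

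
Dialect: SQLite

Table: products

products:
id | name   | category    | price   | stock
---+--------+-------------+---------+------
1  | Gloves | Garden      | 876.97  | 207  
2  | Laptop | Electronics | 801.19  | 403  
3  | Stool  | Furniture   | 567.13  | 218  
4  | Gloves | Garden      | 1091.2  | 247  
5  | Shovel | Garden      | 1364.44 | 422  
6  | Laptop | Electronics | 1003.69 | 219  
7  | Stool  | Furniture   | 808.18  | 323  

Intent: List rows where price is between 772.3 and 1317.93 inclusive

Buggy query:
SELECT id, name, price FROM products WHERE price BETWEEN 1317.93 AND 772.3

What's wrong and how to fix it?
Bug: BETWEEN expects the lower bound first; with 1317.93 AND 772.3 the range is empty

Fix: Write BETWEEN 772.3 AND 1317.93

Corrected query:
SELECT id, name, price FROM products WHERE price BETWEEN 772.3 AND 1317.93

Result:
id | name   | price  
---+--------+--------
1  | Gloves | 876.97 
2  | Laptop | 801.19 
4  | Gloves | 1091.2 
6  | Laptop | 1003.69
7  | Stool  | 808.18 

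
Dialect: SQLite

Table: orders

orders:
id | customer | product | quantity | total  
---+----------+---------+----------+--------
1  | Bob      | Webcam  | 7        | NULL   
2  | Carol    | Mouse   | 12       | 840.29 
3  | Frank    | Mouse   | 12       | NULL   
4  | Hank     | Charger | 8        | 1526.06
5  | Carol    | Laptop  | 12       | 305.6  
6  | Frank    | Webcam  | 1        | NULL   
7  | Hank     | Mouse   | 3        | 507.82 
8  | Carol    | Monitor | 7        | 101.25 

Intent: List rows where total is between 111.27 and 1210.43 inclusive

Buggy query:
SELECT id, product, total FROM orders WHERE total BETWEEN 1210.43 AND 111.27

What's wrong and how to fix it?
Bug: BETWEEN expects the lower bound first; with 1210.43 AND 111.27 the range is empty

Fix: Swap the bounds so the smaller value comes first

Corrected query:
SELECT id, product, total FROM orders WHERE total BETWEEN 111.27 AND 1210.43

Result:
id | product | total 
---+---------+-------
2  | Mouse   | 840.29
5  | Laptop  | 305.6 
7  | Mouse   | 507.82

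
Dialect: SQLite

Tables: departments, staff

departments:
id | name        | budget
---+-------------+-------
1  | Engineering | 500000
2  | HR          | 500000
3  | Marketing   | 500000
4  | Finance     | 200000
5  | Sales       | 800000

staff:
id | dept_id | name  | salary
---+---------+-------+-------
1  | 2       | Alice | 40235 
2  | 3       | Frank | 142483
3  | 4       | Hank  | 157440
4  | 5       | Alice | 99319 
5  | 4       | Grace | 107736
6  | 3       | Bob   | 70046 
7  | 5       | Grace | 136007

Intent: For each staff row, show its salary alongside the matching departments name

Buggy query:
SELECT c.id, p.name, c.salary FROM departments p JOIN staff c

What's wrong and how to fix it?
Bug: JOIN with no ON clause produces a cartesian product; every staff row pairs with every departments row

Fix: Specify the join condition linking the foreign key to the parent id

Corrected query:
SELECT c.id, p.name, c.salary FROM departments p JOIN staff c ON c.dept_id = p.id

Result:
id | name      | salary
---+-----------+-------
1  | HR        | 40235 
2  | Marketing | 142483
3  | Finance   | 157440
4  | Sales     | 99319 
5  | Finance   | 107736
6  | Marketing | 70046 
7  | Sales     | 136007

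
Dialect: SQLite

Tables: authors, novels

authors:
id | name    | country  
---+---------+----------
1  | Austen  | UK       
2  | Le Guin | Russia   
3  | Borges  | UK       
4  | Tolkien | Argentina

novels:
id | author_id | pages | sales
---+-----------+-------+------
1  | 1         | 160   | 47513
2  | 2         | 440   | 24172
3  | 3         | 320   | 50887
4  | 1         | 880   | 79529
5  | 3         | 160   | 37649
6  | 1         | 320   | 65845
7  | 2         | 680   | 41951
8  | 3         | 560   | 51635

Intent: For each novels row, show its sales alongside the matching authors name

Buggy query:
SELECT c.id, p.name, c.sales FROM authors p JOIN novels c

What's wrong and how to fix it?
Bug: JOIN with no ON clause produces a cartesian product; every novels row pairs with every authors row

Fix: Add ON c.author_id = p.id to the JOIN

Corrected query:
SELECT c.id, p.name, c.sales FROM authors p JOIN novels c ON c.author_id = p.id

Result:
id | name    | sales
---+---------+------
1  | Austen  | 47513
2  | Le Guin | 24172
3  | Borges  | 50887
4  | Austen  | 79529
5  | Borges  | 37649
6  | Austen  | 65845
7  | Le Guin | 41951
8  | Borges  | 51635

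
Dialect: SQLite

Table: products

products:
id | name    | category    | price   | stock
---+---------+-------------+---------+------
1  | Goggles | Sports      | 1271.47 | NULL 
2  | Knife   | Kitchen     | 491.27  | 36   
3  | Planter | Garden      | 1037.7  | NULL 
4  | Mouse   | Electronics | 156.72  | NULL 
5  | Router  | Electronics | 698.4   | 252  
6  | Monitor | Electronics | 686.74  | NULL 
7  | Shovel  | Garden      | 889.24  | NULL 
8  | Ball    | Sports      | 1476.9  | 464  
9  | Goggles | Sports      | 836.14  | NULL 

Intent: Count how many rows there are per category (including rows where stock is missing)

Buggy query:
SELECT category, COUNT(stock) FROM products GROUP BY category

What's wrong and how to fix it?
Bug: COUNT(column) counts non-NULL values only; rows with NULL stock aren't counted

Fix: Replace COUNT(stock) with COUNT(*)

Corrected query:
SELECT category, COUNT(*) FROM products GROUP BY category

Result:
category    | COUNT(*)
------------+---------
Electronics | 3       
Garden      | 2       
Kitchen     | 1       
Sports      | 3       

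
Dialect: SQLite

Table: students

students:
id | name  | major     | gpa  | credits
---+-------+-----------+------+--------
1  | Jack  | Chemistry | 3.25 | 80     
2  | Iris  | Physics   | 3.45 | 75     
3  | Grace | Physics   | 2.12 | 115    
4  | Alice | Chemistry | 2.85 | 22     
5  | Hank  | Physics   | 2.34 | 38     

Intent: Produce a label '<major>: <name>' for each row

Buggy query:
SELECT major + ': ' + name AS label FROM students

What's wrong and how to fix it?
Bug: SQLite uses || for string concatenation; + coerces text to numbers (yielding 0)

Fix: Use the || operator for string concatenation

Corrected query:
SELECT major || ': ' || name AS label FROM students

Result:
label           
----------------
Chemistry: Jack 
Physics: Iris   
Physics: Grace  
Chemistry: Alice
Physics: Hank   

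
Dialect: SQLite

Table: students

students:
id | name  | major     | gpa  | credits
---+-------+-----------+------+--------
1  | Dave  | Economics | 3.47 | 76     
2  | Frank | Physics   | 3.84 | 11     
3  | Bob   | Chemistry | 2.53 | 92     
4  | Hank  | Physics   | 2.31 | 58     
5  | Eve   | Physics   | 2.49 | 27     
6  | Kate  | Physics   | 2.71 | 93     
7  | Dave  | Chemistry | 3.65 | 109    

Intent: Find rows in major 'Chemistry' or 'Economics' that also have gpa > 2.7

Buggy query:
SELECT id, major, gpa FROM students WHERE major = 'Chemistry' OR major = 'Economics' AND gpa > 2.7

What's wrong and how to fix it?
Bug: Without parentheses, AND is evaluated before OR, so the gpa filter only applies to the 'Economics' branch

Fix: Group the OR with parentheses (or use IN), then AND the threshold

Corrected query:
SELECT id, major, gpa FROM students WHERE (major = 'Chemistry' OR major = 'Economics') AND gpa > 2.7

Result:
id | major     | gpa 
---+-----------+-----
1  | Economics | 3.47
7  | Chemistry | 3.65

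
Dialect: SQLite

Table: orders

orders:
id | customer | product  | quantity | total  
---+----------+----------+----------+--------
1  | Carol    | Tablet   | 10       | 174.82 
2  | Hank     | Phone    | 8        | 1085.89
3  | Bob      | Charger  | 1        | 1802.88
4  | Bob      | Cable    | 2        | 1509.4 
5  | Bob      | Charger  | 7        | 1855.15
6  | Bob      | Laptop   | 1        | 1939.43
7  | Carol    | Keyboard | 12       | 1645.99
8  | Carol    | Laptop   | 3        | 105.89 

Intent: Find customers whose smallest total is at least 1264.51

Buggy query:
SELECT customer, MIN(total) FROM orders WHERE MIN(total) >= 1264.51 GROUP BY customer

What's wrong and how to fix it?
Bug: MIN() in WHERE is a misuse of aggregate

Fix: Use HAVING for the per-group MIN condition

Corrected query:
SELECT customer, MIN(total) FROM orders GROUP BY customer HAVING MIN(total) >= 1264.51

Result:
customer | MIN(total)
---------+-----------
Bob      | 1509.4    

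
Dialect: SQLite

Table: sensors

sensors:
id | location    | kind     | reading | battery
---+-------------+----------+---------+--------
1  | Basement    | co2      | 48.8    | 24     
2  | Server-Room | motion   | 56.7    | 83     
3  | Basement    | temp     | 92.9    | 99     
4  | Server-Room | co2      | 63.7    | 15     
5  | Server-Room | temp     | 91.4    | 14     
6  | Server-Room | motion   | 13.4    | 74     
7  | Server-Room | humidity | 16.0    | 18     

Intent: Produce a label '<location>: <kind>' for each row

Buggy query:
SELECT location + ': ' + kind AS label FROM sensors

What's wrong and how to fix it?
Bug: '+' is numeric addition; on text columns SQLite converts them to 0 instead of concatenating

Fix: Use the || operator for string concatenation

Corrected query:
SELECT location || ': ' || kind AS label FROM sensors

Result:
label                
---------------------
Basement: co2        
Server-Room: motion  
Basement: temp       
Server-Room: co2     
Server-Room: temp    
Server-Room: motion  
Server-Room: humidity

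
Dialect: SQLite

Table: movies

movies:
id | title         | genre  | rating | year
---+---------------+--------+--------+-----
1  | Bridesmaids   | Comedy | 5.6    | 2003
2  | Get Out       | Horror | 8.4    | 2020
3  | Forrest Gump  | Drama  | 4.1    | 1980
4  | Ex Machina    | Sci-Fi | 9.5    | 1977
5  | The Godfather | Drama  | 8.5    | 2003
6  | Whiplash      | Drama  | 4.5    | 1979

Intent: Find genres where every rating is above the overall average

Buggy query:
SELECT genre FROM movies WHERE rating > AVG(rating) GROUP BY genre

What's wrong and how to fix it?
Bug: AVG() is an aggregate; it can't sit directly in WHERE

Fix: Compute the overall average in a scalar subquery and compare each group's MIN against it in HAVING

Corrected query:
SELECT genre FROM movies GROUP BY genre HAVING MIN(rating) > (SELECT AVG(rating) FROM movies)

Result:
genre 
------
Horror
Sci-Fi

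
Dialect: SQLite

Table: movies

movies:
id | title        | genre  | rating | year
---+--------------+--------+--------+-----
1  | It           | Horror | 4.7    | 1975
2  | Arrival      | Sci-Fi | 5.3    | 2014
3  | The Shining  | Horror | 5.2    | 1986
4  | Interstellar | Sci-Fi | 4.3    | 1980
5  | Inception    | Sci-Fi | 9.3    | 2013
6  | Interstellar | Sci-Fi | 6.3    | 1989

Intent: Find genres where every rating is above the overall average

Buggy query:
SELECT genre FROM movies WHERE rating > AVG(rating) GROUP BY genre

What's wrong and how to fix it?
Bug: AVG() is an aggregate; it can't sit directly in WHERE

Fix: Use a subquery for AVG and a HAVING MIN(...) filter so the condition holds for every row in the group

Corrected query:
SELECT genre FROM movies GROUP BY genre HAVING MIN(rating) > (SELECT AVG(rating) FROM movies)

Result:
(no rows)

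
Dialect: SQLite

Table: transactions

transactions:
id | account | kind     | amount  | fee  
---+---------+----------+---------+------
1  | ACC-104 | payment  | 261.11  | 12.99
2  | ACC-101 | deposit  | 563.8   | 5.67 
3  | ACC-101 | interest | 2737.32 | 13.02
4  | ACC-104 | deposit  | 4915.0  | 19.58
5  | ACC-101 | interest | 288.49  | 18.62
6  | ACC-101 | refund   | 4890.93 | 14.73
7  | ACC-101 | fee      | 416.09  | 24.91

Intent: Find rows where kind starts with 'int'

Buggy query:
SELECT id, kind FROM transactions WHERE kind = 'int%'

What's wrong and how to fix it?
Bug: Wildcards only work with LIKE; '=' treats '%' as a literal character

Fix: Replace '=' with LIKE so 'int%' is treated as a pattern

Corrected query:
SELECT id, kind FROM transactions WHERE kind LIKE 'int%'

Result:
id | kind    
---+---------
3  | interest
5  | interest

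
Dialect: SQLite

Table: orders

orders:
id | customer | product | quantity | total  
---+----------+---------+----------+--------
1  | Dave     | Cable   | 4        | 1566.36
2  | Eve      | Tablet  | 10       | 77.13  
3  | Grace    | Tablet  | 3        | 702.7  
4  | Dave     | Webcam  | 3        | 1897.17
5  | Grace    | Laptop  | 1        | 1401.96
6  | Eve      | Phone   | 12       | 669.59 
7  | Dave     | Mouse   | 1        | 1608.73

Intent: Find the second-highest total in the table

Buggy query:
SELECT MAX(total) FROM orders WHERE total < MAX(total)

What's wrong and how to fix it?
Bug: The inner MAX is an aggregate inside WHERE, which is not allowed

Fix: Compute the overall MAX in a subquery, then take MAX of rows below it

Corrected query:
SELECT MAX(total) FROM orders WHERE total < (SELECT MAX(total) FROM orders)

Result:
MAX(total)
----------
1608.73   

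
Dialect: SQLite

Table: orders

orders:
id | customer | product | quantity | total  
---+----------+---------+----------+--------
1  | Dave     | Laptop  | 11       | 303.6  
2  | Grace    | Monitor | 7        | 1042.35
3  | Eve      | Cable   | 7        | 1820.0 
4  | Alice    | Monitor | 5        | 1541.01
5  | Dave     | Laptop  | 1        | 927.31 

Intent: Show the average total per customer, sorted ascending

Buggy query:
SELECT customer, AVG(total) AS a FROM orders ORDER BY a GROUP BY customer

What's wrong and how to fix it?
Bug: GROUP BY must precede ORDER BY

Fix: Reorder: SELECT … FROM … GROUP BY … ORDER BY …

Corrected query:
SELECT customer, AVG(total) AS a FROM orders GROUP BY customer ORDER BY a

Result:
customer | a      
---------+--------
Dave     | 615.455
Grace    | 1042.35
Alice    | 1541.01
Eve      | 1820   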